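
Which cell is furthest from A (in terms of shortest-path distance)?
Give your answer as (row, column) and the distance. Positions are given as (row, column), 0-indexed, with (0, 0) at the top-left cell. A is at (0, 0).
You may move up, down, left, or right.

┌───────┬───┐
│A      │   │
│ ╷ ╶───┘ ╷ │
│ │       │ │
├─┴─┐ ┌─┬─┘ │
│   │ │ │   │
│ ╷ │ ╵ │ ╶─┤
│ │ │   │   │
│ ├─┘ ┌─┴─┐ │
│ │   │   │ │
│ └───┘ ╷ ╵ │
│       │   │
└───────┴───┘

Computing BFS distances from A to all cells:
Furthest cell: (3, 1)
Distance: 26 steps

Path from A to the furthest cell:

┌───────┬───┐
│A ↓    │↱ ↓│
│ ╷ ╶───┘ ╷ │
│ │↳ → → ↑│↓│
├─┴─┐ ┌─┬─┘ │
│↱ ↓│ │ │↓ ↲│
│ ╷ │ ╵ │ ╶─┤
│↑│B│   │↳ ↓│
│ ├─┘ ┌─┴─┐ │
│↑│   │↓ ↰│↓│
│ └───┘ ╷ ╵ │
│↑ ← ← ↲│↑ ↲│
└───────┴───┘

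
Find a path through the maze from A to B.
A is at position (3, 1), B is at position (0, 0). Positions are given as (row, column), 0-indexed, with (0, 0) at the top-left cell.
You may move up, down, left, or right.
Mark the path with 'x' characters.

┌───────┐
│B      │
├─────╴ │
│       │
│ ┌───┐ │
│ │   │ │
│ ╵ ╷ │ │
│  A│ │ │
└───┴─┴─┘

Finding the shortest path from (3, 1) to (0, 0):
Path length: 10 steps
Directions: left → up → up → right → right → right → up → left → left → left

Solution:

┌───────┐
│B x x x│
├─────╴ │
│x x x x│
│ ┌───┐ │
│x│   │ │
│ ╵ ╷ │ │
│x A│ │ │
└───┴─┴─┘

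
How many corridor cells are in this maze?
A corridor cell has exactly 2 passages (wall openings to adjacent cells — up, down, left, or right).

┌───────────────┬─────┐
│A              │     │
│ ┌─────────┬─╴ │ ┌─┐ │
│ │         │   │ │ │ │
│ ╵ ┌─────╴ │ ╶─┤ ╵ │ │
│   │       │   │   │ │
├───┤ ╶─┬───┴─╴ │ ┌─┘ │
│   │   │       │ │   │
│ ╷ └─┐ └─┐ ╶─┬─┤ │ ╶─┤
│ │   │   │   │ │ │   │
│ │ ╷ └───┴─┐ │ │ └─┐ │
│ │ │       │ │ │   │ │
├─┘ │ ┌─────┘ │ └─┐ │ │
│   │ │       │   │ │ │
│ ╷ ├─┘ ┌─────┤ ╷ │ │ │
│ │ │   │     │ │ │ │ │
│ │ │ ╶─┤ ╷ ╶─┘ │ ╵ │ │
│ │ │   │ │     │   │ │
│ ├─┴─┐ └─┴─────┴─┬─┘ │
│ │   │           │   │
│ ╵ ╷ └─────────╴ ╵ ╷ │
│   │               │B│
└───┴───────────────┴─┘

Counting cells with exactly 2 passages:
Total corridor cells: 101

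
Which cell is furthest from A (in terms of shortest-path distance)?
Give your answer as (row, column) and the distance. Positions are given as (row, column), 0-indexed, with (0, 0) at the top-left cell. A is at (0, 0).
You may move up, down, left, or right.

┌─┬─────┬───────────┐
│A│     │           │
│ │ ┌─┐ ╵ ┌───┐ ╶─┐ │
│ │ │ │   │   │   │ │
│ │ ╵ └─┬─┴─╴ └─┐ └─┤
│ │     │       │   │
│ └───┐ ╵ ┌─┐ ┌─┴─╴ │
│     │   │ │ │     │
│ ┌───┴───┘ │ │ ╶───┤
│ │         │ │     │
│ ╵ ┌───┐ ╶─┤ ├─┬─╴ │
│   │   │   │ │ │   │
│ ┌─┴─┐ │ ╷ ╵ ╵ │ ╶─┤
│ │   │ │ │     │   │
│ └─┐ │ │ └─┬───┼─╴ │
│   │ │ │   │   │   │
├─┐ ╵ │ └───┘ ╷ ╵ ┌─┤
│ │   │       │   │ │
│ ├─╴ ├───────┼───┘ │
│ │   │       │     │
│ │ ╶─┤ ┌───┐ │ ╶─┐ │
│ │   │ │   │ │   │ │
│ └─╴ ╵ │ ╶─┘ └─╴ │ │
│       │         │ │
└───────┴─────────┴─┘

Computing BFS distances from A to all cells:
Furthest cell: (5, 2)
Distance: 63 steps

Path from A to the furthest cell:

┌─┬─────┬───────────┐
│A│↱ → ↓│↱ → → ↓    │
│ │ ┌─┐ ╵ ┌───┐ ╶─┐ │
│↓│↑│ │↳ ↑│   │↳ ↓│ │
│ │ ╵ └─┬─┴─╴ └─┐ └─┤
│↓│↑ ← ↰│↓ ← ↰  │↳ ↓│
│ └───┐ ╵ ┌─┐ ┌─┴─╴ │
│↓    │↑ ↲│ │↑│↓ ← ↲│
│ ┌───┴───┘ │ │ ╶───┤
│↓│↱ → → ↓  │↑│↳ → ↓│
│ ╵ ┌───┐ ╶─┤ ├─┬─╴ │
│↳ ↑│B ↰│↳ ↓│↑│ │↓ ↲│
│ ┌─┴─┐ │ ╷ ╵ ╵ │ ╶─┤
│ │   │↑│ │↳ ↑  │↳ ↓│
│ └─┐ │ │ └─┬───┼─╴ │
│   │ │↑│   │↓ ↰│↓ ↲│
├─┐ ╵ │ └───┘ ╷ ╵ ┌─┤
│ │   │↑ ← ← ↲│↑ ↲│ │
│ ├─╴ ├───────┼───┘ │
│ │   │       │     │
│ │ ╶─┤ ┌───┐ │ ╶─┐ │
│ │   │ │   │ │   │ │
│ └─╴ ╵ │ ╶─┘ └─╴ │ │
│       │         │ │
└───────┴─────────┴─┘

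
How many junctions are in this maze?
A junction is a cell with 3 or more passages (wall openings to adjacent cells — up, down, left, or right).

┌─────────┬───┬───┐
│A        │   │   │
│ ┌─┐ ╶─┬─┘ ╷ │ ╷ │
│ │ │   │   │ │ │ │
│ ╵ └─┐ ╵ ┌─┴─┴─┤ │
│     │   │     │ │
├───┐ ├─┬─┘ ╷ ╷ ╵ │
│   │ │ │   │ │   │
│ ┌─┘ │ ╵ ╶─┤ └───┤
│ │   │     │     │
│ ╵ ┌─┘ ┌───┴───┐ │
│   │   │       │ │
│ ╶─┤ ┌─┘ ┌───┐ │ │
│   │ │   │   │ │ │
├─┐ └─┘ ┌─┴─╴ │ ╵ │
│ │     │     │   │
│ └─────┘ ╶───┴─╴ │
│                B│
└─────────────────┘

Checking each cell for number of passages:

Junctions found (3+ passages):
  (0, 2): 3 passages
  (2, 1): 3 passages
  (2, 6): 3 passages
  (4, 3): 3 passages
  (4, 4): 3 passages
  (5, 0): 3 passages
  (7, 8): 3 passages
  (8, 4): 3 passages
Total junctions: 8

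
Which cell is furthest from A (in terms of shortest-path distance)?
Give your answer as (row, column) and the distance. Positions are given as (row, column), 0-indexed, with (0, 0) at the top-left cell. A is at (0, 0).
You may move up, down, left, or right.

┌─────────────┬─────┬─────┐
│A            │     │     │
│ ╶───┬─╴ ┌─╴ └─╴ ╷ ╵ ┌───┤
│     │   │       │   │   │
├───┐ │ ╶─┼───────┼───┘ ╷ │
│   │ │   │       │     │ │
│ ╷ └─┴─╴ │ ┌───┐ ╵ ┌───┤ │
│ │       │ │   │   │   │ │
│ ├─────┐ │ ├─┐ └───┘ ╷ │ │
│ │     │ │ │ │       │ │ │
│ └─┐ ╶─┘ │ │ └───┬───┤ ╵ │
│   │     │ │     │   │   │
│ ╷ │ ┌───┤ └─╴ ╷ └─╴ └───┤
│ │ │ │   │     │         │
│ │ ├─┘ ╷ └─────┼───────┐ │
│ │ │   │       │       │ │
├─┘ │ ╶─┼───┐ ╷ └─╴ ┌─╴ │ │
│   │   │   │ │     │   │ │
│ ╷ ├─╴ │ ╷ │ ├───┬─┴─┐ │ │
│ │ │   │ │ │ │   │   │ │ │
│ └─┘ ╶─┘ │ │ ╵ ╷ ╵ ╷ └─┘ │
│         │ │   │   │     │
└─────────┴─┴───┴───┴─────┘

Computing BFS distances from A to all cells:
Furthest cell: (3, 6)
Distance: 91 steps

Path from A to the furthest cell:

┌─────────────┬─────┬─────┐
│A → → → ↓    │     │     │
│ ╶───┬─╴ ┌─╴ └─╴ ╷ ╵ ┌───┤
│     │↓ ↲│       │   │↱ ↓│
├───┐ │ ╶─┼───────┼───┘ ╷ │
│↓ ↰│ │↳ ↓│↱ → → ↓│↱ → ↑│↓│
│ ╷ └─┴─╴ │ ┌───┐ ╵ ┌───┤ │
│↓│↑ ← ← ↲│↑│B ↰│↳ ↑│↓ ↰│↓│
│ ├─────┐ │ ├─┐ └───┘ ╷ │ │
│↓│     │ │↑│ │↑ ← ← ↲│↑│↓│
│ └─┐ ╶─┘ │ │ └───┬───┤ ╵ │
│↳ ↓│     │↑│  ↓ ↰│   │↑ ↲│
│ ╷ │ ┌───┤ └─╴ ╷ └─╴ └───┤
│ │↓│ │↱ ↓│↑ ← ↲│↑ ← ← ← ↰│
│ │ ├─┘ ╷ └─────┼───────┐ │
│ │↓│↱ ↑│↳ → ↓  │       │↑│
├─┘ │ ╶─┼───┐ ╷ └─╴ ┌─╴ │ │
│↓ ↲│↑ ↰│   │↓│     │   │↑│
│ ╷ ├─╴ │ ╷ │ ├───┬─┴─┐ │ │
│↓│ │↱ ↑│ │ │↓│↱ ↓│↱ ↓│ │↑│
│ └─┘ ╶─┘ │ │ ╵ ╷ ╵ ╷ └─┘ │
│↳ → ↑    │ │↳ ↑│↳ ↑│↳ → ↑│
└─────────┴─┴───┴───┴─────┘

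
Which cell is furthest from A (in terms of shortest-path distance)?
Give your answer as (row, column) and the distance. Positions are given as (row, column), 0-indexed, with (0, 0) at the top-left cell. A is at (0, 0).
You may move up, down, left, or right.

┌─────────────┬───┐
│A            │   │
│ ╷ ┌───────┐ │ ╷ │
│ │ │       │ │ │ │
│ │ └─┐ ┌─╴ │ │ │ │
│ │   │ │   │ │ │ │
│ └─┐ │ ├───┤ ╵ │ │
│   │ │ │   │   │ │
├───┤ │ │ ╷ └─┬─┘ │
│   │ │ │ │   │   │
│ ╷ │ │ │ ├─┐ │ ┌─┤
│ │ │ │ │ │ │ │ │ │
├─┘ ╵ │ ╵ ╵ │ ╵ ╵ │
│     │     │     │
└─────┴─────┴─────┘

Computing BFS distances from A to all cells:
Furthest cell: (2, 4)
Distance: 40 steps

Path from A to the furthest cell:

┌─────────────┬───┐
│A → → → → → ↓│↱ ↓│
│ ╷ ┌───────┐ │ ╷ │
│ │ │  ↱ → ↓│↓│↑│↓│
│ │ └─┐ ┌─╴ │ │ │ │
│ │   │↑│B ↲│↓│↑│↓│
│ └─┐ │ ├───┤ ╵ │ │
│   │ │↑│↓ ↰│↳ ↑│↓│
├───┤ │ │ ╷ └─┬─┘ │
│   │ │↑│↓│↑ ↰│↓ ↲│
│ ╷ │ │ │ ├─┐ │ ┌─┤
│ │ │ │↑│↓│ │↑│↓│ │
├─┘ ╵ │ ╵ ╵ │ ╵ ╵ │
│     │↑ ↲  │↑ ↲  │
└─────┴─────┴─────┘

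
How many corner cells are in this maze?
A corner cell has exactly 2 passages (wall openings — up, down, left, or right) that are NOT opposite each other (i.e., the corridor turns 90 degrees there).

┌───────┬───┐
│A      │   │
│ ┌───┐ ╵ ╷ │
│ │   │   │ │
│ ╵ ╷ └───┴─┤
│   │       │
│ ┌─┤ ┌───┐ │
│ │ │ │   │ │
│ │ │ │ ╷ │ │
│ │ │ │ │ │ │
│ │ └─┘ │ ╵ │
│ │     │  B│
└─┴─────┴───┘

Counting corner cells (2 non-opposite passages):
Total corners: 16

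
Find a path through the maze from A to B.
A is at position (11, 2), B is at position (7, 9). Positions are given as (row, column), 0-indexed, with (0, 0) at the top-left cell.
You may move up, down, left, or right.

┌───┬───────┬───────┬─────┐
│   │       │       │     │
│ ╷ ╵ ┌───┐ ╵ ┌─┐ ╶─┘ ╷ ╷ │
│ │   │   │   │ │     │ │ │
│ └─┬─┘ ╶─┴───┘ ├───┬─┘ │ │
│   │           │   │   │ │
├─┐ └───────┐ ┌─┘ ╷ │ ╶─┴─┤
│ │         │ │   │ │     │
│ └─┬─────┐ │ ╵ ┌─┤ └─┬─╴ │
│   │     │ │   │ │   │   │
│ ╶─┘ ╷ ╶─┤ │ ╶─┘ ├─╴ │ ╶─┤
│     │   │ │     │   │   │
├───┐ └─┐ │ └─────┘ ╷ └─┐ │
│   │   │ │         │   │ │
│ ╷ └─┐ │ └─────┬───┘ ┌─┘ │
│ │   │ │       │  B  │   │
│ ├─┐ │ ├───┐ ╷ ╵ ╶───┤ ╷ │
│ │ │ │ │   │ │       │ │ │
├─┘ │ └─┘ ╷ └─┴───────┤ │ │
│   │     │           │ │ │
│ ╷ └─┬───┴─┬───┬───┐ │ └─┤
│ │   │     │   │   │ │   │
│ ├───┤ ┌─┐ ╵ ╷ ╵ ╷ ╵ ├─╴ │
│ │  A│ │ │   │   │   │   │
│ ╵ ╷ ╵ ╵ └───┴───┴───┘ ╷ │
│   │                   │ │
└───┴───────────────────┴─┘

Finding the shortest path from (11, 2) to (7, 9):
Path length: 67 steps
Directions: down → right → right → right → right → right → right → right → right → right → up → right → up → left → up → up → up → right → up → up → left → up → right → up → left → left → up → right → up → up → left → down → left → left → up → left → left → down → left → up → left → left → left → down → left → up → left → down → down → right → down → right → right → right → right → down → down → down → right → right → right → right → up → right → down → down → left

Solution:

┌───┬───────┬───────┬─────┐
│↓ ↰│↓ ← ← ↰│↓ ← ↰  │↓ ↰  │
│ ╷ ╵ ┌───┐ ╵ ┌─┐ ╶─┘ ╷ ╷ │
│↓│↑ ↲│   │↑ ↲│ │↑ ← ↲│↑│ │
│ └─┬─┘ ╶─┴───┘ ├───┬─┘ │ │
│↳ ↓│           │   │↱ ↑│ │
├─┐ └───────┐ ┌─┘ ╷ │ ╶─┴─┤
│ │↳ → → → ↓│ │   │ │↑ ← ↰│
│ └─┬─────┐ │ ╵ ┌─┤ └─┬─╴ │
│   │     │↓│   │ │   │↱ ↑│
│ ╶─┘ ╷ ╶─┤ │ ╶─┘ ├─╴ │ ╶─┤
│     │   │↓│     │↱ ↓│↑ ↰│
├───┐ └─┐ │ └─────┘ ╷ └─┐ │
│   │   │ │↳ → → → ↑│↓  │↑│
│ ╷ └─┐ │ └─────┬───┘ ┌─┘ │
│ │   │ │       │  B ↲│↱ ↑│
│ ├─┐ │ ├───┐ ╷ ╵ ╶───┤ ╷ │
│ │ │ │ │   │ │       │↑│ │
├─┘ │ └─┘ ╷ └─┴───────┤ │ │
│   │     │           │↑│ │
│ ╷ └─┬───┴─┬───┬───┐ │ └─┤
│ │   │     │   │   │ │↑ ↰│
│ ├───┤ ┌─┐ ╵ ╷ ╵ ╷ ╵ ├─╴ │
│ │  A│ │ │   │   │   │↱ ↑│
│ ╵ ╷ ╵ ╵ └───┴───┴───┘ ╷ │
│   │↳ → → → → → → → → ↑│ │
└───┴───────────────────┴─┘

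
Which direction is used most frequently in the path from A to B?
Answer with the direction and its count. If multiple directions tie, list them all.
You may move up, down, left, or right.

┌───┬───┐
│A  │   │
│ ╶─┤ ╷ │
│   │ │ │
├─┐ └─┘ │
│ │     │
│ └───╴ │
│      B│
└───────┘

Directions: down, right, down, right, right, down
Counts: {'down': 3, 'right': 3}
Most common: down and right (tied at 3 times each)

Solution:

┌───┬───┐
│A  │   │
│ ╶─┤ ╷ │
│↳ ↓│ │ │
├─┐ └─┘ │
│ │↳ → ↓│
│ └───╴ │
│      B│
└───────┘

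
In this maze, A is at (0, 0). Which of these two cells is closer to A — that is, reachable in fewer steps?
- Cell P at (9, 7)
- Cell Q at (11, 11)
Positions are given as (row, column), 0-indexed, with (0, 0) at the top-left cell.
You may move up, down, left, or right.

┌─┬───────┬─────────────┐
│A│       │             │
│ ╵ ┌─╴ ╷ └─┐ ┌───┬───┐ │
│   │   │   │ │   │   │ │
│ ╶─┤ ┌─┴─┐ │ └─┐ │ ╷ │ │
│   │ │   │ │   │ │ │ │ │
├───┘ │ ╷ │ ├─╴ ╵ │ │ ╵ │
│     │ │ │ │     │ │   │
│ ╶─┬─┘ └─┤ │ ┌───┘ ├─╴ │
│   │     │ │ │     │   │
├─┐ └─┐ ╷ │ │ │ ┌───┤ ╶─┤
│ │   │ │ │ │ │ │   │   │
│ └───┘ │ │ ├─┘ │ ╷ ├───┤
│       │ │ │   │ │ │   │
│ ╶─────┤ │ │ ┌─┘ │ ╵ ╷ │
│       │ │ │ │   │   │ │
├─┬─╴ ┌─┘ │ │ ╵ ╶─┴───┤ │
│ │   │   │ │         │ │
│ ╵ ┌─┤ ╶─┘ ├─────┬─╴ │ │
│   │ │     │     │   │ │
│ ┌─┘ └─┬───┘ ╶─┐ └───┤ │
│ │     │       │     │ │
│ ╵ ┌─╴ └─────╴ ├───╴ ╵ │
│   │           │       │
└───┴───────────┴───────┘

Shortest path A → P at (9, 7): 52 steps
Shortest path A → Q at (11, 11): 58 steps

P is closer (52 steps vs 58 steps).

Path to P:

┌─┬───────┬─────────────┐
│A│↱ → → ↓│             │
│ ╵ ┌─╴ ╷ └─┐ ┌───┬───┐ │
│↳ ↑│   │↳ ↓│ │   │   │ │
│ ╶─┤ ┌─┴─┐ │ └─┐ │ ╷ │ │
│   │ │   │↓│   │ │ │ │ │
├───┘ │ ╷ │ ├─╴ ╵ │ │ ╵ │
│     │ │ │↓│     │ │   │
│ ╶─┬─┘ └─┤ │ ┌───┘ ├─╴ │
│   │  ↓ ↰│↓│ │     │   │
├─┐ └─┐ ╷ │ │ │ ┌───┤ ╶─┤
│ │   │↓│↑│↓│ │ │   │   │
│ └───┘ │ │ ├─┘ │ ╷ ├───┤
│↓ ← ← ↲│↑│↓│   │ │ │   │
│ ╶─────┤ │ │ ┌─┘ │ ╵ ╷ │
│↳ → ↓  │↑│↓│ │   │   │ │
├─┬─╴ ┌─┘ │ │ ╵ ╶─┴───┤ │
│ │↓ ↲│↱ ↑│↓│         │ │
│ ╵ ┌─┤ ╶─┘ ├─────┬─╴ │ │
│↓ ↲│ │↑ ← ↲│↱ P  │   │ │
│ ┌─┘ └─┬───┘ ╶─┐ └───┤ │
│↓│↱ → ↓│    ↑ ↰│     │ │
│ ╵ ┌─╴ └─────╴ ├───╴ ╵ │
│↳ ↑│  ↳ → → → ↑│       │
└───┴───────────┴───────┘

Path to Q:

┌─┬───────┬─────────────┐
│A│↱ → → ↓│             │
│ ╵ ┌─╴ ╷ └─┐ ┌───┬───┐ │
│↳ ↑│   │↳ ↓│ │   │   │ │
│ ╶─┤ ┌─┴─┐ │ └─┐ │ ╷ │ │
│   │ │   │↓│   │ │ │ │ │
├───┘ │ ╷ │ ├─╴ ╵ │ │ ╵ │
│     │ │ │↓│     │ │   │
│ ╶─┬─┘ └─┤ │ ┌───┘ ├─╴ │
│   │  ↓ ↰│↓│ │     │   │
├─┐ └─┐ ╷ │ │ │ ┌───┤ ╶─┤
│ │   │↓│↑│↓│ │ │   │   │
│ └───┘ │ │ ├─┘ │ ╷ ├───┤
│↓ ← ← ↲│↑│↓│   │ │ │   │
│ ╶─────┤ │ │ ┌─┘ │ ╵ ╷ │
│↳ → ↓  │↑│↓│ │   │   │ │
├─┬─╴ ┌─┘ │ │ ╵ ╶─┴───┤ │
│ │↓ ↲│↱ ↑│↓│         │ │
│ ╵ ┌─┤ ╶─┘ ├─────┬─╴ │ │
│↓ ↲│ │↑ ← ↲│↱ → ↓│   │ │
│ ┌─┘ └─┬───┘ ╶─┐ └───┤ │
│↓│↱ → ↓│    ↑ ↰│↳ → ↓│ │
│ ╵ ┌─╴ └─────╴ ├───╴ ╵ │
│↳ ↑│  ↳ → → → ↑│    ↳ Q│
└───┴───────────┴───────┘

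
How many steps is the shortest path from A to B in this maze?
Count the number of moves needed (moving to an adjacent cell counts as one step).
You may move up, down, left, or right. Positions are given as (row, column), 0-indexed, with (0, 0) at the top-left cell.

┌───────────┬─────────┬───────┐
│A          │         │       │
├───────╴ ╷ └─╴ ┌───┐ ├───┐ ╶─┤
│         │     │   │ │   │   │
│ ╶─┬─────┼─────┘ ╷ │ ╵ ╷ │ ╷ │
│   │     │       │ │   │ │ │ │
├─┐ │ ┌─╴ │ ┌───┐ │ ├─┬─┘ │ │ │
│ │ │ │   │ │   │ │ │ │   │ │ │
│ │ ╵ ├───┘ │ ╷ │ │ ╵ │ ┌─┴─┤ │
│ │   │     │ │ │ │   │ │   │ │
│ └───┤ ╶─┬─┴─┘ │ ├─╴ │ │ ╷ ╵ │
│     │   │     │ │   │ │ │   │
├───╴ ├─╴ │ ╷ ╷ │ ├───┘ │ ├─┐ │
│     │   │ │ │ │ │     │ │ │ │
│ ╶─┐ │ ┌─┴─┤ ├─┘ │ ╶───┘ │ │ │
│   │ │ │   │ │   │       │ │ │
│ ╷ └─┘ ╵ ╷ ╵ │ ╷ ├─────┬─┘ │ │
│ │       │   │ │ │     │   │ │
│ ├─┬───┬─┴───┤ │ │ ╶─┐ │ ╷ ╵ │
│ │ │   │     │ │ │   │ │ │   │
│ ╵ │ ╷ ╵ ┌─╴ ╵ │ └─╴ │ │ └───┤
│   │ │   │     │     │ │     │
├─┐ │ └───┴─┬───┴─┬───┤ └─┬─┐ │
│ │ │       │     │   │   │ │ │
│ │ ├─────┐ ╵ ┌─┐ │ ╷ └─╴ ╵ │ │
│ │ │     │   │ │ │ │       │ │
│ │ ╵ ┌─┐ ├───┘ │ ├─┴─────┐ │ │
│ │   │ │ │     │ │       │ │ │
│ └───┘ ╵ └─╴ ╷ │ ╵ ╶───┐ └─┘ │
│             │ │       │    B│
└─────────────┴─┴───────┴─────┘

Using BFS to find shortest path:
Start: (0, 0), End: (14, 14)
Path found:
(0,0) → (0,1) → (0,2) → (0,3) → (0,4) → (0,5) → (1,5) → (1,6) → (1,7) → (0,7) → (0,8) → (0,9) → (0,10) → (1,10) → (2,10) → (2,11) → (1,11) → (1,12) → (2,12) → (3,12) → (3,11) → (4,11) → (5,11) → (6,11) → (6,10) → (6,9) → (7,9) → (7,10) → (7,11) → (7,12) → (6,12) → (5,12) → (4,12) → (4,13) → (5,13) → (5,14) → (6,14) → (7,14) → (8,14) → (9,14) → (9,13) → (8,13) → (8,12) → (9,12) → (10,12) → (10,13) → (10,14) → (11,14) → (12,14) → (13,14) → (14,14)
Number of steps: 50

Solution:

┌───────────┬─────────┬───────┐
│A → → → → ↓│  ↱ → → ↓│       │
├───────╴ ╷ └─╴ ┌───┐ ├───┐ ╶─┤
│         │↳ → ↑│   │↓│↱ ↓│   │
│ ╶─┬─────┼─────┘ ╷ │ ╵ ╷ │ ╷ │
│   │     │       │ │↳ ↑│↓│ │ │
├─┐ │ ┌─╴ │ ┌───┐ │ ├─┬─┘ │ │ │
│ │ │ │   │ │   │ │ │ │↓ ↲│ │ │
│ │ ╵ ├───┘ │ ╷ │ │ ╵ │ ┌─┴─┤ │
│ │   │     │ │ │ │   │↓│↱ ↓│ │
│ └───┤ ╶─┬─┴─┘ │ ├─╴ │ │ ╷ ╵ │
│     │   │     │ │   │↓│↑│↳ ↓│
├───╴ ├─╴ │ ╷ ╷ │ ├───┘ │ ├─┐ │
│     │   │ │ │ │ │↓ ← ↲│↑│ │↓│
│ ╶─┐ │ ┌─┴─┤ ├─┘ │ ╶───┘ │ │ │
│   │ │ │   │ │   │↳ → → ↑│ │↓│
│ ╷ └─┘ ╵ ╷ ╵ │ ╷ ├─────┬─┘ │ │
│ │       │   │ │ │     │↓ ↰│↓│
│ ├─┬───┬─┴───┤ │ │ ╶─┐ │ ╷ ╵ │
│ │ │   │     │ │ │   │ │↓│↑ ↲│
│ ╵ │ ╷ ╵ ┌─╴ ╵ │ └─╴ │ │ └───┤
│   │ │   │     │     │ │↳ → ↓│
├─┐ │ └───┴─┬───┴─┬───┤ └─┬─┐ │
│ │ │       │     │   │   │ │↓│
│ │ ├─────┐ ╵ ┌─┐ │ ╷ └─╴ ╵ │ │
│ │ │     │   │ │ │ │       │↓│
│ │ ╵ ┌─┐ ├───┘ │ ├─┴─────┐ │ │
│ │   │ │ │     │ │       │ │↓│
│ └───┘ ╵ └─╴ ╷ │ ╵ ╶───┐ └─┘ │
│             │ │       │    B│
└─────────────┴─┴───────┴─────┘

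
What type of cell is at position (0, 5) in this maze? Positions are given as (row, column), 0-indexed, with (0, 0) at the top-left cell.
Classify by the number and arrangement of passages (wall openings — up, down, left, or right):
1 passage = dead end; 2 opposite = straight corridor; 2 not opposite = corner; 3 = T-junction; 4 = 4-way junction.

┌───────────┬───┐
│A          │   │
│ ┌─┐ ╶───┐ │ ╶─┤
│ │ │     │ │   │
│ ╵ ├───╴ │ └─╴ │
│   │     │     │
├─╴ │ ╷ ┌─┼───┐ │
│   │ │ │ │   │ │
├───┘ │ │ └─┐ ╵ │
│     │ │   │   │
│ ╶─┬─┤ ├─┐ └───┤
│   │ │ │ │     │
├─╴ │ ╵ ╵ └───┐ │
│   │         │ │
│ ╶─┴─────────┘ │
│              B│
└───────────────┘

Checking cell at (0, 5):
Number of passages: 2
Cell type: corner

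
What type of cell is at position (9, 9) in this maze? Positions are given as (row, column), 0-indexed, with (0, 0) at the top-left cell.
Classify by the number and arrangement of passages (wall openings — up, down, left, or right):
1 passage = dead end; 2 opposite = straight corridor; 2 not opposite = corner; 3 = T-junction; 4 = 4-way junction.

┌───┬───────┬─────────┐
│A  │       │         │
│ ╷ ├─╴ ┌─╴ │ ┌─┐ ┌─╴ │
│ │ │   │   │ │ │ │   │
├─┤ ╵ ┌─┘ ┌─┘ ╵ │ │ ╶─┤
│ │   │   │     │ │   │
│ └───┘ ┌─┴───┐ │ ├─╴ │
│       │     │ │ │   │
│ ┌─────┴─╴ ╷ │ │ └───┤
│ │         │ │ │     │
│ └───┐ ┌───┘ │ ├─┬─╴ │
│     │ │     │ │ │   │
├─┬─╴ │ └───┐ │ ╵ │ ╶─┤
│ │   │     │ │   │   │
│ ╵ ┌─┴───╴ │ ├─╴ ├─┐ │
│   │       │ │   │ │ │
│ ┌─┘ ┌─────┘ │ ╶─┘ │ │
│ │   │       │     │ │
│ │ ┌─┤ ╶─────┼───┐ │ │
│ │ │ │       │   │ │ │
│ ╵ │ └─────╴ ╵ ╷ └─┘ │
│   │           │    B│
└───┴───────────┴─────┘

Checking cell at (9, 9):
Number of passages: 1
Cell type: dead end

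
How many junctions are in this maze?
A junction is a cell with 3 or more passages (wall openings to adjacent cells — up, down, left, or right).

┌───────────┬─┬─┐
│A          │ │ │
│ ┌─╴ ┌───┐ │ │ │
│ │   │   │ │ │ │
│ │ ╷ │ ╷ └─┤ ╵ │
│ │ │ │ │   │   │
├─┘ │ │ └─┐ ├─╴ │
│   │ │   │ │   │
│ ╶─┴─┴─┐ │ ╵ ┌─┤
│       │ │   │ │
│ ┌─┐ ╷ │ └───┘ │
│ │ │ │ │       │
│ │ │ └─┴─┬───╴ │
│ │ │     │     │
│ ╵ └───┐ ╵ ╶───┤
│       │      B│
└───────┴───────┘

Checking each cell for number of passages:

Junctions found (3+ passages):
  (0, 2): 3 passages
  (1, 2): 3 passages
  (2, 7): 3 passages
  (4, 0): 3 passages
  (4, 2): 3 passages
  (5, 7): 3 passages
  (7, 1): 3 passages
  (7, 5): 3 passages
Total junctions: 8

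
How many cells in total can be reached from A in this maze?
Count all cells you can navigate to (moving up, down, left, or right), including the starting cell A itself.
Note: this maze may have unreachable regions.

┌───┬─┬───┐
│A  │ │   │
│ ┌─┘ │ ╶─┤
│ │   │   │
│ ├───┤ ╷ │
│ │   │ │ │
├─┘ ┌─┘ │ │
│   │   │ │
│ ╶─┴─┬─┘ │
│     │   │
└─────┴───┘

Using BFS/flood-fill to find all reachable cells from A:
Maze size: 5 × 5 = 25 total cells
21 cell(s) are walled off and cannot be reached from A.
Reachable cells: 4

Reachable region (· marks reachable cells):

┌───┬─┬───┐
│A ·│ │   │
│ ┌─┘ │ ╶─┤
│·│   │   │
│ ├───┤ ╷ │
│·│   │ │ │
├─┘ ┌─┘ │ │
│   │   │ │
│ ╶─┴─┬─┘ │
│     │   │
└─────┴───┘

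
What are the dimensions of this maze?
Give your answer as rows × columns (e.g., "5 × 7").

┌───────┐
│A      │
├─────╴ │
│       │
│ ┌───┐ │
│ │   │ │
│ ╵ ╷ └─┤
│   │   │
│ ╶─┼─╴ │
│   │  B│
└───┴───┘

Counting the maze dimensions:
Rows (vertical): 5
Columns (horizontal): 4
Dimensions: 5 × 4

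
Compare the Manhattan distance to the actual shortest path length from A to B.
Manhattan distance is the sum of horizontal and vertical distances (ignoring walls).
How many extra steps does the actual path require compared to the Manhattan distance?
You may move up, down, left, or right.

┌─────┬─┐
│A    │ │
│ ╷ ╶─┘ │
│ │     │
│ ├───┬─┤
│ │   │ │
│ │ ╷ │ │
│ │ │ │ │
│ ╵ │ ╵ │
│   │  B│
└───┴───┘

Manhattan distance: |4 - 0| + |3 - 0| = 7
Actual path length: 11
Extra steps: 11 - 7 = 4

Solution:

┌─────┬─┐
│A    │ │
│ ╷ ╶─┘ │
│↓│     │
│ ├───┬─┤
│↓│↱ ↓│ │
│ │ ╷ │ │
│↓│↑│↓│ │
│ ╵ │ ╵ │
│↳ ↑│↳ B│
└───┴───┘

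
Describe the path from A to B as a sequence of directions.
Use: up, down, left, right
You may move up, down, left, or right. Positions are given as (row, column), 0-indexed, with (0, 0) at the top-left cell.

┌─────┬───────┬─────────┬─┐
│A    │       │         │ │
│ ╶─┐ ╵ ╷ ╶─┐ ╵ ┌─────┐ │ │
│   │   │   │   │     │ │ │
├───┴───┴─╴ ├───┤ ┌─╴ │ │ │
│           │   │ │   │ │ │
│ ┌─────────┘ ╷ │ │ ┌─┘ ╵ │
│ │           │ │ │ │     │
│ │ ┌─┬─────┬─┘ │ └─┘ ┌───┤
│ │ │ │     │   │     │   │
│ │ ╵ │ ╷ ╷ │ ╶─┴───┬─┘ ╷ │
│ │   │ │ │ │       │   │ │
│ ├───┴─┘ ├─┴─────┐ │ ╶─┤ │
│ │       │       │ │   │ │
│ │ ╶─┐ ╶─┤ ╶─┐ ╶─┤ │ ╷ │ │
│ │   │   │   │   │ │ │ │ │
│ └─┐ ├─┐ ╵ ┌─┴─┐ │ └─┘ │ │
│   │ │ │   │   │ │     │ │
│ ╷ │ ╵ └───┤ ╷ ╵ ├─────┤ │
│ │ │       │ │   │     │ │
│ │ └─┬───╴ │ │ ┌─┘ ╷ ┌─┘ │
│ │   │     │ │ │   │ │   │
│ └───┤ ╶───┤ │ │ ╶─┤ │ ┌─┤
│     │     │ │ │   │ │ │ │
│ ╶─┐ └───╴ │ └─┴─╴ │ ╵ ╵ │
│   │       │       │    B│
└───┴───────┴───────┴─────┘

Finding the path and converting it to directions:
Path through cells: (0,0) → (0,1) → (0,2) → (1,2) → (1,3) → (0,3) → (0,4) → (1,4) → (1,5) → (2,5) → (2,4) → (2,3) → (2,2) → (2,1) → (2,0) → (3,0) → (4,0) → (5,0) → (6,0) → (7,0) → (8,0) → (9,0) → (10,0) → (11,0) → (11,1) → (11,2) → (12,2) → (12,3) → (12,4) → (12,5) → (11,5) → (11,4) → (11,3) → (10,3) → (10,4) → (10,5) → (9,5) → (9,4) → (9,3) → (9,2) → (8,2) → (7,2) → (7,1) → (6,1) → (6,2) → (6,3) → (7,3) → (7,4) → (8,4) → (8,5) → (7,5) → (6,5) → (6,6) → (6,7) → (7,7) → (7,8) → (8,8) → (9,8) → (9,7) → (8,7) → (8,6) → (9,6) → (10,6) → (11,6) → (12,6) → (12,7) → (12,8) → (12,9) → (11,9) → (11,8) → (10,8) → (10,9) → (9,9) → (9,10) → (10,10) → (11,10) → (12,10) → (12,11) → (12,12)
Directions: right, right, down, right, up, right, down, right, down, left, left, left, left, left, down, down, down, down, down, down, down, down, down, right, right, down, right, right, right, up, left, left, up, right, right, up, left, left, left, up, up, left, up, right, right, down, right, down, right, up, up, right, right, down, right, down, down, left, up, left, down, down, down, down, right, right, right, up, left, up, right, up, right, down, down, down, right, right

Solution:

┌─────┬───────┬─────────┬─┐
│A → ↓│↱ ↓    │         │ │
│ ╶─┐ ╵ ╷ ╶─┐ ╵ ┌─────┐ │ │
│   │↳ ↑│↳ ↓│   │     │ │ │
├───┴───┴─╴ ├───┤ ┌─╴ │ │ │
│↓ ← ← ← ← ↲│   │ │   │ │ │
│ ┌─────────┘ ╷ │ │ ┌─┘ ╵ │
│↓│           │ │ │ │     │
│ │ ┌─┬─────┬─┘ │ └─┘ ┌───┤
│↓│ │ │     │   │     │   │
│ │ ╵ │ ╷ ╷ │ ╶─┴───┬─┘ ╷ │
│↓│   │ │ │ │       │   │ │
│ ├───┴─┘ ├─┴─────┐ │ ╶─┤ │
│↓│↱ → ↓  │↱ → ↓  │ │   │ │
│ │ ╶─┐ ╶─┤ ╶─┐ ╶─┤ │ ╷ │ │
│↓│↑ ↰│↳ ↓│↑  │↳ ↓│ │ │ │ │
│ └─┐ ├─┐ ╵ ┌─┴─┐ │ └─┘ │ │
│↓  │↑│ │↳ ↑│↓ ↰│↓│     │ │
│ ╷ │ ╵ └───┤ ╷ ╵ ├─────┤ │
│↓│ │↑ ← ← ↰│↓│↑ ↲│↱ ↓  │ │
│ │ └─┬───╴ │ │ ┌─┘ ╷ ┌─┘ │
│↓│   │↱ → ↑│↓│ │↱ ↑│↓│   │
│ └───┤ ╶───┤ │ │ ╶─┤ │ ┌─┤
│↳ → ↓│↑ ← ↰│↓│ │↑ ↰│↓│ │ │
│ ╶─┐ └───╴ │ └─┴─╴ │ ╵ ╵ │
│   │↳ → → ↑│↳ → → ↑│↳ → B│
└───┴───────┴───────┴─────┘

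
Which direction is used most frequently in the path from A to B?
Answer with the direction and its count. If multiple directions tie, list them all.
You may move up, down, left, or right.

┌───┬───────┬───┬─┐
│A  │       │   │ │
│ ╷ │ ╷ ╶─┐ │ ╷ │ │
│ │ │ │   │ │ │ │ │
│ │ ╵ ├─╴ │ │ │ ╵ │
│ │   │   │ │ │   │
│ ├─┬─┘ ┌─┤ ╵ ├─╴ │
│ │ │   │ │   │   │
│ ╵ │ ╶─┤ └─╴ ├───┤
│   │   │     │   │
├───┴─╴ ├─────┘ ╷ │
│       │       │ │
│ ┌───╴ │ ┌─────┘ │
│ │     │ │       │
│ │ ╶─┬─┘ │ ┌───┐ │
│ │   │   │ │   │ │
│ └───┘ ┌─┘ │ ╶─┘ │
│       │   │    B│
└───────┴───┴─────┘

Directions: right, down, down, right, up, up, right, down, right, down, left, down, left, down, right, down, left, left, left, down, down, down, right, right, right, up, right, up, up, right, right, right, up, right, down, down, down, down
Counts: {'right': 13, 'down': 14, 'up': 6, 'left': 5}
Most common: down (14 times)

Solution:

┌───┬───────┬───┬─┐
│A ↓│↱ ↓    │   │ │
│ ╷ │ ╷ ╶─┐ │ ╷ │ │
│ │↓│↑│↳ ↓│ │ │ │ │
│ │ ╵ ├─╴ │ │ │ ╵ │
│ │↳ ↑│↓ ↲│ │ │   │
│ ├─┬─┘ ┌─┤ ╵ ├─╴ │
│ │ │↓ ↲│ │   │   │
│ ╵ │ ╶─┤ └─╴ ├───┤
│   │↳ ↓│     │↱ ↓│
├───┴─╴ ├─────┘ ╷ │
│↓ ← ← ↲│↱ → → ↑│↓│
│ ┌───╴ │ ┌─────┘ │
│↓│     │↑│      ↓│
│ │ ╶─┬─┘ │ ┌───┐ │
│↓│   │↱ ↑│ │   │↓│
│ └───┘ ┌─┘ │ ╶─┘ │
│↳ → → ↑│   │    B│
└───────┴───┴─────┘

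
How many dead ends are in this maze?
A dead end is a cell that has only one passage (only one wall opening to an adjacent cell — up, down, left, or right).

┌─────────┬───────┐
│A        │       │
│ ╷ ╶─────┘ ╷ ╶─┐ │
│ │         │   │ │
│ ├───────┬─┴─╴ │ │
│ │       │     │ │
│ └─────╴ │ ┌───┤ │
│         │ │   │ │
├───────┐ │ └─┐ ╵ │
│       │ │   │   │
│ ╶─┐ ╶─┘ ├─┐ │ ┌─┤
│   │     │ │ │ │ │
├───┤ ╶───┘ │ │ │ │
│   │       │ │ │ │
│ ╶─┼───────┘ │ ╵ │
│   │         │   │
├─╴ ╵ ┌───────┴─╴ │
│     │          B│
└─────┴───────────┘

Checking each cell for number of passages:

Dead ends found at positions:
  (0, 4)
  (2, 1)
  (3, 6)
  (4, 3)
  (5, 1)
  (5, 5)
  (5, 8)
  (6, 1)
  (8, 0)
  (8, 3)
Total dead ends: 10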